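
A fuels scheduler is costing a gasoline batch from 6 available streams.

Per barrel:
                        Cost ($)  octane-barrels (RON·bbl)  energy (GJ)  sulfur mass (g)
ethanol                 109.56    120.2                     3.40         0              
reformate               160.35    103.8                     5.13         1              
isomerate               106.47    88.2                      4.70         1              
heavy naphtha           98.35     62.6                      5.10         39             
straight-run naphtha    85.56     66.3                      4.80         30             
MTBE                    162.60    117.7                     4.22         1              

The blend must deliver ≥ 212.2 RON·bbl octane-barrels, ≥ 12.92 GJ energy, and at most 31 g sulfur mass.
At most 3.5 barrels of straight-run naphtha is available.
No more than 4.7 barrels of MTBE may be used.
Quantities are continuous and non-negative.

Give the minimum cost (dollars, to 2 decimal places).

Treat it as an LP. Let x1 = barrels of ethanol, x2 = barrels of reformate, x3 = barrels of isomerate, x4 = barrels of heavy naphtha, x5 = barrels of straight-run naphtha, x6 = barrels of MTBE.
min 109.56x1 + 160.35x2 + 106.47x3 + 98.35x4 + 85.56x5 + 162.6x6 s.t.:
  120.2x1 + 103.8x2 + 88.2x3 + 62.6x4 + 66.3x5 + 117.7x6 ≥ 212.2   (octane-barrels)
  3.4x1 + 5.13x2 + 4.7x3 + 5.1x4 + 4.8x5 + 4.22x6 ≥ 12.92   (energy)
  1x2 + 1x3 + 39x4 + 30x5 + 1x6 ≤ 31   (sulfur mass)
  x5 ≤ 3.5
  x6 ≤ 4.7
  x1, x2, x3, x4, x5, x6 ≥ 0.
The optimal basis is {isomerate, straight-run naphtha}; ethanol, reformate, heavy naphtha, MTBE drop out. There the energy and sulfur mass constraints are tight.
So isomerate = 1.7533 barrels, straight-run naphtha = 0.97489 barrels.
Total cost: 106.47·1.7533 + 85.56·0.97489 = 270.0854.

$270.09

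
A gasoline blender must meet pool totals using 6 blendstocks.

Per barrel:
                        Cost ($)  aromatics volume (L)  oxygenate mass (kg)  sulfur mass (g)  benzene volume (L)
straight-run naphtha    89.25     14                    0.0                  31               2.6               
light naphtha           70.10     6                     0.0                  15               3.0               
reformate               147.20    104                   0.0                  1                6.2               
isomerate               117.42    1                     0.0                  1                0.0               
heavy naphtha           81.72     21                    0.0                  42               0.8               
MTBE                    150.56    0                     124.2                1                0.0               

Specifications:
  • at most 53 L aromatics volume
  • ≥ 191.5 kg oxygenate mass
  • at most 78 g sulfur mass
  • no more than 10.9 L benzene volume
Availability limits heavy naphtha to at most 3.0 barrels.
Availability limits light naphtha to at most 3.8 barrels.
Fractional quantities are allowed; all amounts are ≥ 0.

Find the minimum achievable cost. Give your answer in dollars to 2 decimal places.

Let x1 = barrels of straight-run naphtha, x2 = barrels of light naphtha, x3 = barrels of reformate, x4 = barrels of isomerate, x5 = barrels of heavy naphtha, x6 = barrels of MTBE.
min 89.25x1 + 70.1x2 + 147.2x3 + 117.42x4 + 81.72x5 + 150.56x6 with:
  14x1 + 6x2 + 104x3 + 1x4 + 21x5 ≤ 53   (aromatics volume)
  124.2x6 ≥ 191.5   (oxygenate mass)
  31x1 + 15x2 + 1x3 + 1x4 + 42x5 + 1x6 ≤ 78   (sulfur mass)
  2.6x1 + 3x2 + 6.2x3 + 0.8x5 ≤ 10.9   (benzene volume)
  x5 ≤ 3
  x2 ≤ 3.8
  x1, x2, x3, x4, x5, x6 ≥ 0.
The optimal basis is {MTBE}; straight-run naphtha, light naphtha, reformate, isomerate, heavy naphtha drop out. Binding constraint: oxygenate mass.
Solving gives x6 = 1.54187.
Total cost: 150.56·1.54187 = 232.1439.

$232.14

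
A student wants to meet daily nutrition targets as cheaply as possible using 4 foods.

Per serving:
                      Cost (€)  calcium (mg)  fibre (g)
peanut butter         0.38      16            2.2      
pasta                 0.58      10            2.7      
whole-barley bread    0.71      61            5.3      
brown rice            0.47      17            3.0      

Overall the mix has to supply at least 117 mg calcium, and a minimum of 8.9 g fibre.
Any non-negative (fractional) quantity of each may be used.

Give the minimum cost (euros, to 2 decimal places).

€1.36

Treat it as an LP. Let x1 = servings of peanut butter, x2 = servings of pasta, x3 = servings of whole-barley bread, x4 = servings of brown rice.
Minimize 0.38x1 + 0.58x2 + 0.71x3 + 0.47x4 s.t.:
  16x1 + 10x2 + 61x3 + 17x4 ≥ 117   (calcium)
  2.2x1 + 2.7x2 + 5.3x3 + 3x4 ≥ 8.9   (fibre)
  x1, x2, x3, x4 ≥ 0.
The minimum-cost mix takes nothing from peanut butter, pasta, brown rice — only whole-barley bread. Binding constraint: calcium.
So whole-barley bread = 1.918 servings.
Objective = 0.71·1.918 = 1.3618.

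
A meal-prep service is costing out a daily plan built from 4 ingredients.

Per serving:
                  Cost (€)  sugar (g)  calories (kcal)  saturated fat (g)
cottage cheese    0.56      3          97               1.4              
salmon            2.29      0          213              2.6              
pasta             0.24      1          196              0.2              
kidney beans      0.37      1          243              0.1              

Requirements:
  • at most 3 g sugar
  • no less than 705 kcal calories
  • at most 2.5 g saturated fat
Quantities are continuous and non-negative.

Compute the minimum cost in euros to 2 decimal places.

€1.04

Treat it as an LP. Let x1 = servings of cottage cheese, x2 = servings of salmon, x3 = servings of pasta, x4 = servings of kidney beans.
Minimize 0.56x1 + 2.29x2 + 0.24x3 + 0.37x4 with:
  3x1 + 1x3 + 1x4 ≤ 3   (sugar)
  97x1 + 213x2 + 196x3 + 243x4 ≥ 705   (calories)
  1.4x1 + 2.6x2 + 0.2x3 + 0.1x4 ≤ 2.5   (saturated fat)
  x1, x2, x3, x4 ≥ 0.
At the optimum only pasta, kidney beans are positive (cottage cheese, salmon = 0). There the sugar and calories constraints are tight.
So pasta = 0.5106 servings, kidney beans = 2.489 servings.
Cost = 0.24·0.5106 + 0.37·2.489 = 1.0435.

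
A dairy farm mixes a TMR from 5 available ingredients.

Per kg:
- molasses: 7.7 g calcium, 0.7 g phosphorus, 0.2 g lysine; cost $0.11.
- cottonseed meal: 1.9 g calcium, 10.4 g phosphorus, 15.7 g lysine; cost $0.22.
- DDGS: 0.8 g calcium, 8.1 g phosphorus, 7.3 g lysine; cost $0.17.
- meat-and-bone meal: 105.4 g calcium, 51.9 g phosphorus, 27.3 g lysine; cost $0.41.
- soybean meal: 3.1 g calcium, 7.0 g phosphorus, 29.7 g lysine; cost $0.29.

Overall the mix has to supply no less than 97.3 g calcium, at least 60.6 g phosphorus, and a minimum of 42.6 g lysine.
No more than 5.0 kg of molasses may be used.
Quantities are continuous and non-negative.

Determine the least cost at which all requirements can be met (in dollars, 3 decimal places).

Set it up as a linear program. Let x1 = kg of molasses, x2 = kg of cottonseed meal, x3 = kg of DDGS, x4 = kg of meat-and-bone meal, x5 = kg of soybean meal.
Minimise 0.11x1 + 0.22x2 + 0.17x3 + 0.41x4 + 0.29x5 subject to:
  7.7x1 + 1.9x2 + 0.8x3 + 105.4x4 + 3.1x5 ≥ 97.3   (calcium)
  0.7x1 + 10.4x2 + 8.1x3 + 51.9x4 + 7x5 ≥ 60.6   (phosphorus)
  0.2x1 + 15.7x2 + 7.3x3 + 27.3x4 + 29.7x5 ≥ 42.6   (lysine)
  x1 ≤ 5
  x1, x2, x3, x4, x5 ≥ 0.
The optimal basis is {meat-and-bone meal, soybean meal}; molasses, cottonseed meal, DDGS drop out. There the phosphorus and lysine constraints are tight.
That vertex is x4 = 1.112, x5 = 0.4122.
Objective = 0.41·1.112 + 0.29·0.4122 = 0.57546.

$0.575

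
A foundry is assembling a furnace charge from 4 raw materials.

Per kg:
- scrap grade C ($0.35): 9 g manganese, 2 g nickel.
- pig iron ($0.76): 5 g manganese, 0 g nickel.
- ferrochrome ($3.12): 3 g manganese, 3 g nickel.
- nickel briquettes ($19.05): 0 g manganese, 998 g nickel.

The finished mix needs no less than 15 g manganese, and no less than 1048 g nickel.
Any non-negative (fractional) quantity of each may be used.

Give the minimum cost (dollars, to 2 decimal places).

Let x1 = kg of scrap grade C, x2 = kg of pig iron, x3 = kg of ferrochrome, x4 = kg of nickel briquettes.
Minimize 0.35x1 + 0.76x2 + 3.12x3 + 19.05x4 with:
  9x1 + 5x2 + 3x3 ≥ 15   (manganese)
  2x1 + 3x3 + 998x4 ≥ 1048   (nickel)
  x1, x2, x3, x4 ≥ 0.
The cheapest feasible vertex uses only scrap grade C, nickel briquettes; pig iron, ferrochrome are not used. There the manganese and nickel constraints are tight.
That vertex is x1 = 1.6667, x4 = 1.0468.
Objective = 0.35·1.6667 + 19.05·1.0468 = 20.5249.

$20.52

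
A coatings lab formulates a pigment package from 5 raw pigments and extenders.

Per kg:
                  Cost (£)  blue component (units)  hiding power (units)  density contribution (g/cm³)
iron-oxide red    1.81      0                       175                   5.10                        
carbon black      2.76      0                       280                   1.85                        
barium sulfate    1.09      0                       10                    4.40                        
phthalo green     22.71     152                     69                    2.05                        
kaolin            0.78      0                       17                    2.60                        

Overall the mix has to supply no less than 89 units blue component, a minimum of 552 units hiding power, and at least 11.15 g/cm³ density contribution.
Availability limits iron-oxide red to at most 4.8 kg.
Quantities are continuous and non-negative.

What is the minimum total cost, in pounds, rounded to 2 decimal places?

£18.48

This is a linear program. Let x1 = kg of iron-oxide red, x2 = kg of carbon black, x3 = kg of barium sulfate, x4 = kg of phthalo green, x5 = kg of kaolin.
Minimize 1.81x1 + 2.76x2 + 1.09x3 + 22.71x4 + 0.78x5 with:
  152x4 ≥ 89   (blue component)
  175x1 + 280x2 + 10x3 + 69x4 + 17x5 ≥ 552   (hiding power)
  5.1x1 + 1.85x2 + 4.4x3 + 2.05x4 + 2.6x5 ≥ 11.15   (density contribution)
  x1 ≤ 4.8
  x1, x2, x3, x4, x5 ≥ 0.
The optimal basis is {iron-oxide red, carbon black, phthalo green}; barium sulfate, kaolin drop out. The blue component, hiding power, density contribution requirements are met with equality.
Solving gives x1 = 1.666, x2 = 0.786, x4 = 0.5855.
Hence cost = 1.81·1.666 + 2.76·0.786 + 22.71·0.5855 = £18.4815.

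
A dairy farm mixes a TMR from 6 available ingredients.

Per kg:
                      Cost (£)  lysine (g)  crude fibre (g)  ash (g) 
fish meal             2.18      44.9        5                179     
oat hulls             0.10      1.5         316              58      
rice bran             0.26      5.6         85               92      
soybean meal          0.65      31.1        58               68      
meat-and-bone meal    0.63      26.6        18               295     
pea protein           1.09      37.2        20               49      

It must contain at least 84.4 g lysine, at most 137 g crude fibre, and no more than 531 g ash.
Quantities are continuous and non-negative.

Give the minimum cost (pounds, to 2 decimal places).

Treat it as an LP. Let x1 = kg of fish meal, x2 = kg of oat hulls, x3 = kg of rice bran, x4 = kg of soybean meal, x5 = kg of meat-and-bone meal, x6 = kg of pea protein.
min 2.18x1 + 0.1x2 + 0.26x3 + 0.65x4 + 0.63x5 + 1.09x6 with:
  44.9x1 + 1.5x2 + 5.6x3 + 31.1x4 + 26.6x5 + 37.2x6 ≥ 84.4   (lysine)
  5x1 + 316x2 + 85x3 + 58x4 + 18x5 + 20x6 ≤ 137   (crude fibre)
  179x1 + 58x2 + 92x3 + 68x4 + 295x5 + 49x6 ≤ 531   (ash)
  x1, x2, x3, x4, x5, x6 ≥ 0.
The optimal basis is {soybean meal, meat-and-bone meal}; fish meal, oat hulls, rice bran, pea protein drop out. The lysine and crude fibre requirements are met with equality.
So soybean meal = 2.162 kg, meat-and-bone meal = 0.6455 kg.
Objective = 0.65·2.162 + 0.63·0.6455 = 1.8120.

£1.81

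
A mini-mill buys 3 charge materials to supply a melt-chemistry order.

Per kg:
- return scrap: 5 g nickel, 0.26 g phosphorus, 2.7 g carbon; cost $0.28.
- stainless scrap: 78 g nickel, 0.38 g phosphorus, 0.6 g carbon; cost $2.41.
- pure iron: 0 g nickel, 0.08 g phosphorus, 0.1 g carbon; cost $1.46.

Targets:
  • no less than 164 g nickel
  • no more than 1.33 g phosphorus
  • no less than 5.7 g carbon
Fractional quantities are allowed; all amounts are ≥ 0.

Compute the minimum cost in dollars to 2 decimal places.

$5.28

This is a linear program. Let x1 = kg of return scrap, x2 = kg of stainless scrap, x3 = kg of pure iron.
Minimise 0.28x1 + 2.41x2 + 1.46x3 with:
  5x1 + 78x2 ≥ 164   (nickel)
  0.26x1 + 0.38x2 + 0.08x3 ≤ 1.33   (phosphorus)
  2.7x1 + 0.6x2 + 0.1x3 ≥ 5.7   (carbon)
  x1, x2, x3 ≥ 0.
The cheapest feasible vertex uses only return scrap, stainless scrap; pure iron is not used. There the nickel and carbon constraints are tight.
Solving gives x1 = 1.668, x2 = 1.996.
Total cost: 0.28·1.668 + 2.41·1.996 = 5.2774.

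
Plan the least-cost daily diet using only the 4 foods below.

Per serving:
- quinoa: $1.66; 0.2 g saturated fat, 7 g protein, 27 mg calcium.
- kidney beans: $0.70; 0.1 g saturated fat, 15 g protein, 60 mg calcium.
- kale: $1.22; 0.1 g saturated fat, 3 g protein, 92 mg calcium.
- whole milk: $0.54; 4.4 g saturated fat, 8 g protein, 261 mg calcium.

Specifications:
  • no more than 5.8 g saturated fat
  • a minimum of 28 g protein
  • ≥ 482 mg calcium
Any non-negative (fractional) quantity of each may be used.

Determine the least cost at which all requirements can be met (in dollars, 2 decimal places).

$2.47

Let x1 = servings of quinoa, x2 = servings of kidney beans, x3 = servings of kale, x4 = servings of whole milk.
Minimize 1.66x1 + 0.7x2 + 1.22x3 + 0.54x4 subject to:
  0.2x1 + 0.1x2 + 0.1x3 + 4.4x4 ≤ 5.8   (saturated fat)
  7x1 + 15x2 + 3x3 + 8x4 ≥ 28   (protein)
  27x1 + 60x2 + 92x3 + 261x4 ≥ 482   (calcium)
  x1, x2, x3, x4 ≥ 0.
At the optimum only kidney beans, whole milk are positive (quinoa, kale = 0). There the saturated fat and calcium constraints are tight.
So kidney beans = 2.551 servings, whole milk = 1.26 servings.
Objective = 0.7·2.551 + 0.54·1.26 = 2.4661.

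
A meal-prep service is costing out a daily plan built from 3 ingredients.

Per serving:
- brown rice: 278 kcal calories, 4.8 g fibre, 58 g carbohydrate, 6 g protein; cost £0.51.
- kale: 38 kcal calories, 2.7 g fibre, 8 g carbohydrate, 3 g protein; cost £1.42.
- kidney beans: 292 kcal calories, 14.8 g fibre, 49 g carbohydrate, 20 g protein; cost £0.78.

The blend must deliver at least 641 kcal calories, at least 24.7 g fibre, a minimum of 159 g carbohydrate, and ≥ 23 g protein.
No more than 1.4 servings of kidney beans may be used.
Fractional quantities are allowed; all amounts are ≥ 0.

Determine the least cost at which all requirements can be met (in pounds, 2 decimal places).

£1.77

Let x1 = servings of brown rice, x2 = servings of kale, x3 = servings of kidney beans.
Minimise 0.51x1 + 1.42x2 + 0.78x3 s.t.:
  278x1 + 38x2 + 292x3 ≥ 641   (calories)
  4.8x1 + 2.7x2 + 14.8x3 ≥ 24.7   (fibre)
  58x1 + 8x2 + 49x3 ≥ 159   (carbohydrate)
  6x1 + 3x2 + 20x3 ≥ 23   (protein)
  x3 ≤ 1.4
  x1, x2, x3 ≥ 0.
The minimum-cost mix takes nothing from kale — only brown rice, kidney beans. Binding constraints: fibre and carbohydrate.
So brown rice = 1.834 servings, kidney beans = 1.074 servings.
Total cost: 0.51·1.834 + 0.78·1.074 = 1.7731.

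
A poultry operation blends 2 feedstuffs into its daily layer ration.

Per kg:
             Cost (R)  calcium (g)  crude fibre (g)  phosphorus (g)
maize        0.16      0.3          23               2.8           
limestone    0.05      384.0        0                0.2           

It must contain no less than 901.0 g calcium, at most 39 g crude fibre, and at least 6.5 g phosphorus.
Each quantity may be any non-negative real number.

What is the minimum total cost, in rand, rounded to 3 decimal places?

R0.709

Let x1 = kg of maize, x2 = kg of limestone.
min 0.16x1 + 0.05x2 with:
  0.3x1 + 384x2 ≥ 901   (calcium)
  23x1 ≤ 39   (crude fibre)
  2.8x1 + 0.2x2 ≥ 6.5   (phosphorus)
  x1, x2 ≥ 0.
Both inputs are positive at the optimum. There the crude fibre and phosphorus constraints are tight.
Solving gives x1 = 1.696, x2 = 8.761.
Objective = 0.16·1.696 + 0.05·8.761 = 0.70941.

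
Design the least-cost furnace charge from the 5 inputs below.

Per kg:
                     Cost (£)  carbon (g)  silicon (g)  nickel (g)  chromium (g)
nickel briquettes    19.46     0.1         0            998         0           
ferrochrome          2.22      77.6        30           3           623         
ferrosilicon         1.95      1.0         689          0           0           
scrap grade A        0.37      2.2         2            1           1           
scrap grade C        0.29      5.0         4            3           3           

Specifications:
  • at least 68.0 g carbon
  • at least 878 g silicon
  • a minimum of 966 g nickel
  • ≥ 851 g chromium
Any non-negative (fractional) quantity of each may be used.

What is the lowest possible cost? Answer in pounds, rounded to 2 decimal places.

£24.16

Treat it as an LP. Let x1 = kg of nickel briquettes, x2 = kg of ferrochrome, x3 = kg of ferrosilicon, x4 = kg of scrap grade A, x5 = kg of scrap grade C.
min 19.46x1 + 2.22x2 + 1.95x3 + 0.37x4 + 0.29x5 s.t.:
  0.1x1 + 77.6x2 + 1x3 + 2.2x4 + 5x5 ≥ 68   (carbon)
  30x2 + 689x3 + 2x4 + 4x5 ≥ 878   (silicon)
  998x1 + 3x2 + 1x4 + 3x5 ≥ 966   (nickel)
  623x2 + 1x4 + 3x5 ≥ 851   (chromium)
  x1, x2, x3, x4, x5 ≥ 0.
The cheapest feasible vertex uses only nickel briquettes, ferrochrome, ferrosilicon; scrap grade A, scrap grade C are not used. The silicon, nickel, chromium requirements are met with equality.
Solving gives x1 = 0.9638, x2 = 1.366, x3 = 1.215.
Cost = 19.46·0.9638 + 2.22·1.366 + 1.95·1.215 = 24.1573.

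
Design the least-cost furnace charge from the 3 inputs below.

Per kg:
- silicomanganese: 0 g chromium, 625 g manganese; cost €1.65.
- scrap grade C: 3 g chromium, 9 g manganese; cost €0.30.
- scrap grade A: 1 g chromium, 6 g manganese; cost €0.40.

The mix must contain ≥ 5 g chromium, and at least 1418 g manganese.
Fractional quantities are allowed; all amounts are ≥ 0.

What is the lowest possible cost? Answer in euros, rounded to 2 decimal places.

€4.20

Let x1 = kg of silicomanganese, x2 = kg of scrap grade C, x3 = kg of scrap grade A.
min 1.65x1 + 0.3x2 + 0.4x3 subject to:
  3x2 + 1x3 ≥ 5   (chromium)
  625x1 + 9x2 + 6x3 ≥ 1418   (manganese)
  x1, x2, x3 ≥ 0.
The optimal basis is {silicomanganese, scrap grade C}; scrap grade A drops out. The chromium and manganese requirements are met with equality.
So silicomanganese = 2.245 kg, scrap grade C = 1.667 kg.
Objective = 1.65·2.245 + 0.3·1.667 = 4.2044.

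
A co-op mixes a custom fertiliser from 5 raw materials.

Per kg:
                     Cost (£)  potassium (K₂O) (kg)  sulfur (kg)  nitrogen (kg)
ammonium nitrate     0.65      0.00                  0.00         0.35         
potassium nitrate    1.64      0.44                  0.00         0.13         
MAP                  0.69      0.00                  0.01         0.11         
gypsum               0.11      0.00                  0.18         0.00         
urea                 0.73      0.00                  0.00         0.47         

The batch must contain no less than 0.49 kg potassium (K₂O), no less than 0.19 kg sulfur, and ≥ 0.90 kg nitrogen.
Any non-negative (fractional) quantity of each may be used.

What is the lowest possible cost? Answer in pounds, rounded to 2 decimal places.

£3.12

Set it up as a linear program. Let x1 = kg of ammonium nitrate, x2 = kg of potassium nitrate, x3 = kg of MAP, x4 = kg of gypsum, x5 = kg of urea.
Minimise 0.65x1 + 1.64x2 + 0.69x3 + 0.11x4 + 0.73x5 s.t.:
  0.44x2 ≥ 0.49   (potassium (K₂O))
  0.01x3 + 0.18x4 ≥ 0.19   (sulfur)
  0.35x1 + 0.13x2 + 0.11x3 + 0.47x5 ≥ 0.9   (nitrogen)
  x1, x2, x3, x4, x5 ≥ 0.
The cheapest feasible vertex uses only potassium nitrate, gypsum, urea; ammonium nitrate, MAP are not used. There the potassium (K₂O), sulfur, nitrogen constraints are tight.
That vertex is x2 = 1.114, x4 = 1.056, x5 = 1.607.
Objective = 1.64·1.114 + 0.11·1.056 + 0.73·1.607 = 3.1162.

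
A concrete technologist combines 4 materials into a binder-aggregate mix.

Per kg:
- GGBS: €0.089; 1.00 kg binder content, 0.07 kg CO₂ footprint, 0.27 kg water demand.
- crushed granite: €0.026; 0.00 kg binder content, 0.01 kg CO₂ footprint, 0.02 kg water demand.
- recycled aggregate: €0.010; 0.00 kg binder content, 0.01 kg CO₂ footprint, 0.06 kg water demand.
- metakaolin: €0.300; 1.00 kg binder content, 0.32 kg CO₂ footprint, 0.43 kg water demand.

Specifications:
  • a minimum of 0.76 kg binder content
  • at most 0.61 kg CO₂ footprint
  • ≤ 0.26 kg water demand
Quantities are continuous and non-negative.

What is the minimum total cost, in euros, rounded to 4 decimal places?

€0.0676

Set it up as a linear program. Let x1 = kg of GGBS, x2 = kg of crushed granite, x3 = kg of recycled aggregate, x4 = kg of metakaolin.
Minimize 0.089x1 + 0.026x2 + 0.01x3 + 0.3x4 subject to:
  1x1 + 1x4 ≥ 0.76   (binder content)
  0.07x1 + 0.01x2 + 0.01x3 + 0.32x4 ≤ 0.61   (CO₂ footprint)
  0.27x1 + 0.02x2 + 0.06x3 + 0.43x4 ≤ 0.26   (water demand)
  x1, x2, x3, x4 ≥ 0.
At the optimum only GGBS is positive (crushed granite, recycled aggregate, metakaolin = 0). There the binder content constraint is tight.
So GGBS = 0.76 kg.
Cost = 0.089·0.76 = 0.067640.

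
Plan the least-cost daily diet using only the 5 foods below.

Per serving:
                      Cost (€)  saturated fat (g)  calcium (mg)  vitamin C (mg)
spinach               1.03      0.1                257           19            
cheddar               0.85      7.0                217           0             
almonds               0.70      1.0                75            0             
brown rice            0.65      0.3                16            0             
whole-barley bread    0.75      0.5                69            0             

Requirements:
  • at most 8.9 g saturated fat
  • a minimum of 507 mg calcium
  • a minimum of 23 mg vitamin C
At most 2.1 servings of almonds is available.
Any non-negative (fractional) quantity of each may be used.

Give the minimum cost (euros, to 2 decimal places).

€2.01

Set it up as a linear program. Let x1 = servings of spinach, x2 = servings of cheddar, x3 = servings of almonds, x4 = servings of brown rice, x5 = servings of whole-barley bread.
min 1.03x1 + 0.85x2 + 0.7x3 + 0.65x4 + 0.75x5 subject to:
  0.1x1 + 7x2 + 1x3 + 0.3x4 + 0.5x5 ≤ 8.9   (saturated fat)
  257x1 + 217x2 + 75x3 + 16x4 + 69x5 ≥ 507   (calcium)
  19x1 ≥ 23   (vitamin C)
  x3 ≤ 2.1
  x1, x2, x3, x4, x5 ≥ 0.
The optimal basis is {spinach, cheddar}; almonds, brown rice, whole-barley bread drop out. Binding constraints: calcium and vitamin C.
Optimal quantities: spinach = 1.211 servings, cheddar = 0.9027 servings.
Total cost: 1.03·1.211 + 0.85·0.9027 = 2.0146.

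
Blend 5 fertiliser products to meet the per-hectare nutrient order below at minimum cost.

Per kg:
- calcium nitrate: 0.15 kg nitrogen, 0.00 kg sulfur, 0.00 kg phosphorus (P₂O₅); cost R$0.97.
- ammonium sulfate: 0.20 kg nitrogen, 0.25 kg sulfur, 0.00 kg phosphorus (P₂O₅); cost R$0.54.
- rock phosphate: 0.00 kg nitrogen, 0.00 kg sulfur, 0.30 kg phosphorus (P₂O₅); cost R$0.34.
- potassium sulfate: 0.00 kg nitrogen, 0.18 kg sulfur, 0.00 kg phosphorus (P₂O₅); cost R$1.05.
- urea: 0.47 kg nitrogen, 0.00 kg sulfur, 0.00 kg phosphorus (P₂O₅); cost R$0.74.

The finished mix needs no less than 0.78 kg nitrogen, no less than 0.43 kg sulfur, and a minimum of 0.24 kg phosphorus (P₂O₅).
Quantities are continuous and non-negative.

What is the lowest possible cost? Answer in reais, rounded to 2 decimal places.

R$1.89

This is a linear program. Let x1 = kg of calcium nitrate, x2 = kg of ammonium sulfate, x3 = kg of rock phosphate, x4 = kg of potassium sulfate, x5 = kg of urea.
Minimise 0.97x1 + 0.54x2 + 0.34x3 + 1.05x4 + 0.74x5 s.t.:
  0.15x1 + 0.2x2 + 0.47x5 ≥ 0.78   (nitrogen)
  0.25x2 + 0.18x4 ≥ 0.43   (sulfur)
  0.3x3 ≥ 0.24   (phosphorus (P₂O₅))
  x1, x2, x3, x4, x5 ≥ 0.
The optimal basis is {ammonium sulfate, rock phosphate, urea}; calcium nitrate, potassium sulfate drop out. There the nitrogen, sulfur, phosphorus (P₂O₅) constraints are tight.
So ammonium sulfate = 1.72 kg, rock phosphate = 0.8 kg, urea = 0.9277 kg.
Cost = 0.54·1.72 + 0.34·0.8 + 0.74·0.9277 = 1.8873.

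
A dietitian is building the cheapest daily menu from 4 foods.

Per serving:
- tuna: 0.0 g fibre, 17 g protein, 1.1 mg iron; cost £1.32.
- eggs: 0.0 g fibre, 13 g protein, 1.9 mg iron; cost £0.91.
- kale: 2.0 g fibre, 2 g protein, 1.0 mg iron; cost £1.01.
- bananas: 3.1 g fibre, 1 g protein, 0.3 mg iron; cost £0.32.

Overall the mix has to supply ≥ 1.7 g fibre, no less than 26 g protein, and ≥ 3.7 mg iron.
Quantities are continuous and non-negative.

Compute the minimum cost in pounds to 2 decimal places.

Treat it as an LP. Let x1 = servings of tuna, x2 = servings of eggs, x3 = servings of kale, x4 = servings of bananas.
min 1.32x1 + 0.91x2 + 1.01x3 + 0.32x4 subject to:
  2x3 + 3.1x4 ≥ 1.7   (fibre)
  17x1 + 13x2 + 2x3 + 1x4 ≥ 26   (protein)
  1.1x1 + 1.9x2 + 1x3 + 0.3x4 ≥ 3.7   (iron)
  x1, x2, x3, x4 ≥ 0.
At the optimum only eggs, bananas are positive (tuna, kale = 0). The fibre and protein requirements are met with equality.
So eggs = 1.958 servings, bananas = 0.5484 servings.
Total cost: 0.91·1.958 + 0.32·0.5484 = 1.9573.

£1.96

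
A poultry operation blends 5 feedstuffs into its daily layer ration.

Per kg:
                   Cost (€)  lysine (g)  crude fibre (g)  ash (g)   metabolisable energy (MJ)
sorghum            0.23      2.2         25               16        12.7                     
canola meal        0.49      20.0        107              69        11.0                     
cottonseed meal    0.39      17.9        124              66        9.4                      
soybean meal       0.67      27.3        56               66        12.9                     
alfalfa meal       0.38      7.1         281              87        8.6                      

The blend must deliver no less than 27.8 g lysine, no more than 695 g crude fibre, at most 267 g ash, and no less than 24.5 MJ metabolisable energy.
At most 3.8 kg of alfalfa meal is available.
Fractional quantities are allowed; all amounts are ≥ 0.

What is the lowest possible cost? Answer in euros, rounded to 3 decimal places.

€0.762

Treat it as an LP. Let x1 = kg of sorghum, x2 = kg of canola meal, x3 = kg of cottonseed meal, x4 = kg of soybean meal, x5 = kg of alfalfa meal.
Minimise 0.23x1 + 0.49x2 + 0.39x3 + 0.67x4 + 0.38x5 with:
  2.2x1 + 20x2 + 17.9x3 + 27.3x4 + 7.1x5 ≥ 27.8   (lysine)
  25x1 + 107x2 + 124x3 + 56x4 + 281x5 ≤ 695   (crude fibre)
  16x1 + 69x2 + 66x3 + 66x4 + 87x5 ≤ 267   (ash)
  12.7x1 + 11x2 + 9.4x3 + 12.9x4 + 8.6x5 ≥ 24.5   (metabolisable energy)
  x5 ≤ 3.8
  x1, x2, x3, x4, x5 ≥ 0.
At the optimum only sorghum, cottonseed meal are positive (canola meal, soybean meal, alfalfa meal = 0). Binding constraints: lysine and metabolisable energy.
Optimal quantities: sorghum = 0.8576 kg, cottonseed meal = 1.448 kg.
Cost = 0.23·0.8576 + 0.39·1.448 = 0.76197.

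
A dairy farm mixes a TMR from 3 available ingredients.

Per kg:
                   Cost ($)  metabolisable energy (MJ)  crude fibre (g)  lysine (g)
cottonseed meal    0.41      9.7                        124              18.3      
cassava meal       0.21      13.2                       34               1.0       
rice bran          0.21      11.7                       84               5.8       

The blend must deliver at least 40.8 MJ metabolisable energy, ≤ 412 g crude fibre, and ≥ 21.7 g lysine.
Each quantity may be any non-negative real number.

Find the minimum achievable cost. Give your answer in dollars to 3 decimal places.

Set it up as a linear program. Let x1 = kg of cottonseed meal, x2 = kg of cassava meal, x3 = kg of rice bran.
Minimize 0.41x1 + 0.21x2 + 0.21x3 s.t.:
  9.7x1 + 13.2x2 + 11.7x3 ≥ 40.8   (metabolisable energy)
  124x1 + 34x2 + 84x3 ≤ 412   (crude fibre)
  18.3x1 + 1x2 + 5.8x3 ≥ 21.7   (lysine)
  x1, x2, x3 ≥ 0.
At the optimum only cottonseed meal, rice bran are positive (cassava meal = 0). There the metabolisable energy and lysine constraints are tight.
Solving gives x1 = 0.1093, x3 = 3.397.
Total cost: 0.41·0.1093 + 0.21·3.397 = 0.75818.

$0.758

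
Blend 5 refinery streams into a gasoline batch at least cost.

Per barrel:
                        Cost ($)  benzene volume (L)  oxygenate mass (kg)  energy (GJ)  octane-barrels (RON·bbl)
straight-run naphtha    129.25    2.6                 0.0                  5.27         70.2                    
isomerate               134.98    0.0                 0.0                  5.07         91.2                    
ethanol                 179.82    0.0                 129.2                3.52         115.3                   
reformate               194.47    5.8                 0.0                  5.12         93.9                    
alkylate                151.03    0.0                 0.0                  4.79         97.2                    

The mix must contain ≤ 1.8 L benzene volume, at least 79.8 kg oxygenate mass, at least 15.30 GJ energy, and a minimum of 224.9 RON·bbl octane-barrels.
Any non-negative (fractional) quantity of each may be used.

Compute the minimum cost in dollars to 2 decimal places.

Treat it as an LP. Let x1 = barrels of straight-run naphtha, x2 = barrels of isomerate, x3 = barrels of ethanol, x4 = barrels of reformate, x5 = barrels of alkylate.
Minimise 129.25x1 + 134.98x2 + 179.82x3 + 194.47x4 + 151.03x5 subject to:
  2.6x1 + 5.8x4 ≤ 1.8   (benzene volume)
  129.2x3 ≥ 79.8   (oxygenate mass)
  5.27x1 + 5.07x2 + 3.52x3 + 5.12x4 + 4.79x5 ≥ 15.3   (energy)
  70.2x1 + 91.2x2 + 115.3x3 + 93.9x4 + 97.2x5 ≥ 224.9   (octane-barrels)
  x1, x2, x3, x4, x5 ≥ 0.
The cheapest feasible vertex uses only straight-run naphtha, isomerate, ethanol; reformate, alkylate are not used. The benzene volume, oxygenate mass, energy requirements are met with equality.
That vertex is x1 = 0.69231, x2 = 1.8693, x3 = 0.61765.
Hence cost = 129.25·0.69231 + 134.98·1.8693 + 179.82·0.61765 = $452.865005.

$452.87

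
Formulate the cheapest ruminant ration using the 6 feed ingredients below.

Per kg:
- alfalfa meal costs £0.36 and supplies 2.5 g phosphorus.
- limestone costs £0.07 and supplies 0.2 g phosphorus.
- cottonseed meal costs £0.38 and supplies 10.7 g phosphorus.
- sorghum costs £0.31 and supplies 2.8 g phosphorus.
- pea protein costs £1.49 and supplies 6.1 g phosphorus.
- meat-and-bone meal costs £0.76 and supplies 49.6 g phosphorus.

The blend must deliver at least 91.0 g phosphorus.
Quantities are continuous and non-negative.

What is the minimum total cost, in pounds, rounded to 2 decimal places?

Treat it as an LP. Let x1 = kg of alfalfa meal, x2 = kg of limestone, x3 = kg of cottonseed meal, x4 = kg of sorghum, x5 = kg of pea protein, x6 = kg of meat-and-bone meal.
min 0.36x1 + 0.07x2 + 0.38x3 + 0.31x4 + 1.49x5 + 0.76x6 with:
  2.5x1 + 0.2x2 + 10.7x3 + 2.8x4 + 6.1x5 + 49.6x6 ≥ 91   (phosphorus)
  x1, x2, x3, x4, x5, x6 ≥ 0.
At the optimum only meat-and-bone meal is positive (alfalfa meal, limestone, cottonseed meal, sorghum, pea protein = 0). The phosphorus requirement is met with equality.
That vertex is x6 = 1.835.
Cost = 0.76·1.835 = 1.3946.

£1.39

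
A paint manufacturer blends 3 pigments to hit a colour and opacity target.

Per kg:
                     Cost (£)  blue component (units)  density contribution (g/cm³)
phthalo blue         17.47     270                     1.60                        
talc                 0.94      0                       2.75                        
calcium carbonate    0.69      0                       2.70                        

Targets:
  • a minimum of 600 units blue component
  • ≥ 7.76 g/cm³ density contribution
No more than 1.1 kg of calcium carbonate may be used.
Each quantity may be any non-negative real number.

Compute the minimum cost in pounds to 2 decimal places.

Let x1 = kg of phthalo blue, x2 = kg of talc, x3 = kg of calcium carbonate.
min 17.47x1 + 0.94x2 + 0.69x3 s.t.:
  270x1 ≥ 600   (blue component)
  1.6x1 + 2.75x2 + 2.7x3 ≥ 7.76   (density contribution)
  x3 ≤ 1.1
  x1, x2, x3 ≥ 0.
The optimal mix uses every input. Binding constraints: blue component, density contribution, the calcium carbonate cap.
That vertex is x1 = 2.222, x2 = 0.4489, x3 = 1.1.
Hence cost = 17.47·2.222 + 0.94·0.4489 + 0.69·1.1 = £39.9993.

£40.00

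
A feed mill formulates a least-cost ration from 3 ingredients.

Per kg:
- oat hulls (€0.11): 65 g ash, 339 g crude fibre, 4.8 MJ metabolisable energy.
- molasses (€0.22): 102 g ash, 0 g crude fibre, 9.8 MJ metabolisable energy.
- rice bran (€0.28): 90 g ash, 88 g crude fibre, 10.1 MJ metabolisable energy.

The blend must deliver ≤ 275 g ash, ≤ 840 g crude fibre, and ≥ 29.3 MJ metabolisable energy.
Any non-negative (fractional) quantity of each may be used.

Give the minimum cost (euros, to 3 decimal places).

Set it up as a linear program. Let x1 = kg of oat hulls, x2 = kg of molasses, x3 = kg of rice bran.
Minimize 0.11x1 + 0.22x2 + 0.28x3 with:
  65x1 + 102x2 + 90x3 ≤ 275   (ash)
  339x1 + 88x3 ≤ 840   (crude fibre)
  4.8x1 + 9.8x2 + 10.1x3 ≥ 29.3   (metabolisable energy)
  x1, x2, x3 ≥ 0.
The cheapest feasible vertex uses only molasses, rice bran; oat hulls is not used. There the ash and metabolisable energy constraints are tight.
So molasses = 0.948 kg, rice bran = 1.981 kg.
Hence cost = 0.22·0.948 + 0.28·1.981 = €0.76324.

€0.763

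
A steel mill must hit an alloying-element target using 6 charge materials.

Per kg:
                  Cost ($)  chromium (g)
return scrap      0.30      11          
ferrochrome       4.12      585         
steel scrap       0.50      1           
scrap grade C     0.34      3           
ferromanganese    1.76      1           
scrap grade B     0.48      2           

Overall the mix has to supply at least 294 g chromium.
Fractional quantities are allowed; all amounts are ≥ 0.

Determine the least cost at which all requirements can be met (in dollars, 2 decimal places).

$2.07

Set it up as a linear program. Let x1 = kg of return scrap, x2 = kg of ferrochrome, x3 = kg of steel scrap, x4 = kg of scrap grade C, x5 = kg of ferromanganese, x6 = kg of scrap grade B.
min 0.3x1 + 4.12x2 + 0.5x3 + 0.34x4 + 1.76x5 + 0.48x6 s.t.:
  11x1 + 585x2 + 1x3 + 3x4 + 1x5 + 2x6 ≥ 294   (chromium)
  x1, x2, x3, x4, x5, x6 ≥ 0.
The optimal basis is {ferrochrome}; return scrap, steel scrap, scrap grade C, ferromanganese, scrap grade B drop out. The chromium requirement is met with equality.
Solving gives x2 = 0.5026.
Hence cost = 4.12·0.5026 = $2.0707.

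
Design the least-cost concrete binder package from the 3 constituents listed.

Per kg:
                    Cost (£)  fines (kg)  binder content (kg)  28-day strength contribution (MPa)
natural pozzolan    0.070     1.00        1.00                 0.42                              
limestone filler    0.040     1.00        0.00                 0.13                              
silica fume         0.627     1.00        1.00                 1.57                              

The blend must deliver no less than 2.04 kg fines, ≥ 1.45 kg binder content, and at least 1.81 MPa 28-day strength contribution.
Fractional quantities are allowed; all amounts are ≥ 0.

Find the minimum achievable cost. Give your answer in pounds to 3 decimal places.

£0.302

Set it up as a linear program. Let x1 = kg of natural pozzolan, x2 = kg of limestone filler, x3 = kg of silica fume.
min 0.07x1 + 0.04x2 + 0.627x3 s.t.:
  1x1 + 1x2 + 1x3 ≥ 2.04   (fines)
  1x1 + 1x3 ≥ 1.45   (binder content)
  0.42x1 + 0.13x2 + 1.57x3 ≥ 1.81   (28-day strength contribution)
  x1, x2, x3 ≥ 0.
At the optimum only natural pozzolan is positive (limestone filler, silica fume = 0). There the 28-day strength contribution constraint is tight.
That vertex is x1 = 4.31.
Hence cost = 0.07·4.31 = £0.30170.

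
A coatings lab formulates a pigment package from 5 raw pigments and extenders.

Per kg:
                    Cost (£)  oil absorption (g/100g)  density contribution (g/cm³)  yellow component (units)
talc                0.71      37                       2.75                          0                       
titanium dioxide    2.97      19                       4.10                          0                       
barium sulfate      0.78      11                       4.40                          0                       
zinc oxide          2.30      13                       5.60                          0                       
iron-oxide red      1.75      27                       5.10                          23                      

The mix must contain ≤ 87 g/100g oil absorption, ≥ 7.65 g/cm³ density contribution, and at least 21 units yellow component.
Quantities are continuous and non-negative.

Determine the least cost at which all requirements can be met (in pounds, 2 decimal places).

£2.13

Set it up as a linear program. Let x1 = kg of talc, x2 = kg of titanium dioxide, x3 = kg of barium sulfate, x4 = kg of zinc oxide, x5 = kg of iron-oxide red.
Minimise 0.71x1 + 2.97x2 + 0.78x3 + 2.3x4 + 1.75x5 with:
  37x1 + 19x2 + 11x3 + 13x4 + 27x5 ≤ 87   (oil absorption)
  2.75x1 + 4.1x2 + 4.4x3 + 5.6x4 + 5.1x5 ≥ 7.65   (density contribution)
  23x5 ≥ 21   (yellow component)
  x1, x2, x3, x4, x5 ≥ 0.
The optimal basis is {barium sulfate, iron-oxide red}; talc, titanium dioxide, zinc oxide drop out. The density contribution and yellow component requirements are met with equality.
Solving gives x3 = 0.6803, x5 = 0.913.
Cost = 0.78·0.6803 + 1.75·0.913 = 2.1284.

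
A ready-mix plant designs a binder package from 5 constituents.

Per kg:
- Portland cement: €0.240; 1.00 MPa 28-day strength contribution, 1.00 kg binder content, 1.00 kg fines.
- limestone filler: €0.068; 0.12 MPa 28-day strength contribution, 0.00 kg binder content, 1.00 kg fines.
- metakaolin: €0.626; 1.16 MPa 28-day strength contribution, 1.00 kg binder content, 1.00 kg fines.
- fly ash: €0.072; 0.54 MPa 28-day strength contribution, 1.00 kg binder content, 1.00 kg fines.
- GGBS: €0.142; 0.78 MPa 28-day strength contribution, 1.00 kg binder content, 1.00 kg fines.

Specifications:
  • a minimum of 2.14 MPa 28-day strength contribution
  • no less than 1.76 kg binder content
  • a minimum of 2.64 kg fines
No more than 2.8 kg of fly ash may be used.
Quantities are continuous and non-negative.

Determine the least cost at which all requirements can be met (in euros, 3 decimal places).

€0.316

Set it up as a linear program. Let x1 = kg of Portland cement, x2 = kg of limestone filler, x3 = kg of metakaolin, x4 = kg of fly ash, x5 = kg of GGBS.
min 0.24x1 + 0.068x2 + 0.626x3 + 0.072x4 + 0.142x5 subject to:
  1x1 + 0.12x2 + 1.16x3 + 0.54x4 + 0.78x5 ≥ 2.14   (28-day strength contribution)
  1x1 + 1x3 + 1x4 + 1x5 ≥ 1.76   (binder content)
  1x1 + 1x2 + 1x3 + 1x4 + 1x5 ≥ 2.64   (fines)
  x4 ≤ 2.8
  x1, x2, x3, x4, x5 ≥ 0.
The minimum-cost mix takes nothing from Portland cement, limestone filler, metakaolin — only fly ash, GGBS. There the 28-day strength contribution and the fly ash cap constraints are tight.
Solving gives x4 = 2.8, x5 = 0.8051.
Cost = 0.072·2.8 + 0.142·0.8051 = 0.31592.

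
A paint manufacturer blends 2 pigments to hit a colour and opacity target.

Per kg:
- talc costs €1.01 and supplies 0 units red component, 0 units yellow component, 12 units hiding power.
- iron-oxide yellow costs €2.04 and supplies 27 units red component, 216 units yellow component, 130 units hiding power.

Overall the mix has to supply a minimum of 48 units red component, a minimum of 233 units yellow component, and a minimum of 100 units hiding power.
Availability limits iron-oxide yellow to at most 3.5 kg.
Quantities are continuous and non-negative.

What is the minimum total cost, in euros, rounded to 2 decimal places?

Let x1 = kg of talc, x2 = kg of iron-oxide yellow.
Minimise 1.01x1 + 2.04x2 with:
  27x2 ≥ 48   (red component)
  216x2 ≥ 233   (yellow component)
  12x1 + 130x2 ≥ 100   (hiding power)
  x2 ≤ 3.5
  x1, x2 ≥ 0.
The cheapest feasible vertex uses only iron-oxide yellow; talc is not used. There the red component constraint is tight.
That vertex is x2 = 1.778.
Total cost: 2.04·1.778 = 3.6271.

€3.63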